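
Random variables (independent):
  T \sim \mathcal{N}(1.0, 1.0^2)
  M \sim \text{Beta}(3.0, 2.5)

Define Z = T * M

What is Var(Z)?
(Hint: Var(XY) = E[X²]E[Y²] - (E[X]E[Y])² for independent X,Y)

Var(XY) = E[X²]E[Y²] - (E[X]E[Y])²
E[T] = 1, Var(T) = 1
E[M] = 0.54545455, Var(M) = 0.038143675
E[T²] = 1 + 1² = 2
E[M²] = 0.038143675 + 0.54545455² = 0.33566434
Var(Z) = 2*0.33566434 - (1*0.54545455)²
= 0.67132867 - 0.29752066 = 0.37380801

0.37380801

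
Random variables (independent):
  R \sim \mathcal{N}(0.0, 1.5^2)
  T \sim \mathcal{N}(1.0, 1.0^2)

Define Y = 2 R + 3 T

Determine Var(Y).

For independent RVs: Var(aX + bY) = a²Var(X) + b²Var(Y)
Var(R) = 2.25
Var(T) = 1
Var(Y) = 2²*2.25 + 3²*1
= 4*2.25 + 9*1 = 18

18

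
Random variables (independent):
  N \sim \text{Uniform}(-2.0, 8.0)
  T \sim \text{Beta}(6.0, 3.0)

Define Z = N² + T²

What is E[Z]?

E[Z] = E[N²] + E[T²]
E[N²] = Var(N) + E[N]² = 8.3333333 + 9 = 17.333333
E[T²] = Var(T) + E[T]² = 0.022222222 + 0.44444444 = 0.46666667
E[Z] = 17.333333 + 0.46666667 = 17.8

17.8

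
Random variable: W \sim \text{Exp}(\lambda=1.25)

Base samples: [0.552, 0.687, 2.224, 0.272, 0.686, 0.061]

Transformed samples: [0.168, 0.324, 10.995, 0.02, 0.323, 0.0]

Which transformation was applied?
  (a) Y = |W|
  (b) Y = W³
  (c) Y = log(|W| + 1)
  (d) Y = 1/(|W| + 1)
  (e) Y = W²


Checking option (b) Y = W³:
  W = 0.552 -> Y = 0.168 ✓
  W = 0.687 -> Y = 0.324 ✓
  W = 2.224 -> Y = 10.995 ✓
All samples match this transformation.

(b) W³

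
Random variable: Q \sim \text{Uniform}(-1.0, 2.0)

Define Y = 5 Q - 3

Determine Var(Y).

For Y = aQ + b: Var(Y) = a² * Var(Q)
Var(Q) = (2 + 1)^2/12 = 0.75
Var(Y) = 5² * 0.75 = 25 * 0.75 = 18.75

18.75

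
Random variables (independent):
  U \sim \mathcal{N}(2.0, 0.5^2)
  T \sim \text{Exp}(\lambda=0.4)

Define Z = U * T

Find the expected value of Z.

For independent RVs: E[XY] = E[X]*E[Y]
E[U] = 2
E[T] = 2.5
E[Z] = 2 * 2.5 = 5

5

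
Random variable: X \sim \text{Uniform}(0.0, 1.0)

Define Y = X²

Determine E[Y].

E[X²] = Var(X) + (E[X])² = 0.083333333 + 0.25 = 0.33333333

0.33333333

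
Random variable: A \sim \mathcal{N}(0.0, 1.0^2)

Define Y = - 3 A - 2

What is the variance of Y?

For Y = aA + b: Var(Y) = a² * Var(A)
Var(A) = 1.0^2 = 1
Var(Y) = (-3)² * 1 = 9 * 1 = 9

9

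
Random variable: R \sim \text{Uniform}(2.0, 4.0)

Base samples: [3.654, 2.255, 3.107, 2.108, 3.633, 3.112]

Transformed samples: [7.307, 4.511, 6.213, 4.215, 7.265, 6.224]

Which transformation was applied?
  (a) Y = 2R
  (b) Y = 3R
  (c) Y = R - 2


Checking option (a) Y = 2R:
  R = 3.654 -> Y = 7.307 ✓
  R = 2.255 -> Y = 4.511 ✓
  R = 3.107 -> Y = 6.213 ✓
All samples match this transformation.

(a) 2R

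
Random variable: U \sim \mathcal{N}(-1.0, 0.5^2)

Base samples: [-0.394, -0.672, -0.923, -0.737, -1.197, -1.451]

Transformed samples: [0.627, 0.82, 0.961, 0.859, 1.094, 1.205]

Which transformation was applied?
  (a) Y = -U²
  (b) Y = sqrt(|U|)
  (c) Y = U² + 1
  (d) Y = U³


Checking option (b) Y = sqrt(|U|):
  U = -0.394 -> Y = 0.627 ✓
  U = -0.672 -> Y = 0.82 ✓
  U = -0.923 -> Y = 0.961 ✓
All samples match this transformation.

(b) sqrt(|U|)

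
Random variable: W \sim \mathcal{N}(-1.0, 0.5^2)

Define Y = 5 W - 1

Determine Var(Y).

For Y = aW + b: Var(Y) = a² * Var(W)
Var(W) = 0.5^2 = 0.25
Var(Y) = 5² * 0.25 = 25 * 0.25 = 6.25

6.25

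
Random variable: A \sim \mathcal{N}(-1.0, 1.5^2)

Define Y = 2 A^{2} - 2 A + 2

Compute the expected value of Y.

E[Y] = 2*E[A²] - 2*E[A] + 2
E[A] = -1
E[A²] = Var(A) + (E[A])² = 2.25 + 1 = 3.25
E[Y] = 2*3.25 - 2*(-1) + 2 = 10.5

10.5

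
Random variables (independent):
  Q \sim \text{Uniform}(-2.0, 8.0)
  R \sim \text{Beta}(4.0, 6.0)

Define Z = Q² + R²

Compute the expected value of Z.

E[Z] = E[Q²] + E[R²]
E[Q²] = Var(Q) + E[Q]² = 8.3333333 + 9 = 17.333333
E[R²] = Var(R) + E[R]² = 0.021818182 + 0.16 = 0.18181818
E[Z] = 17.333333 + 0.18181818 = 17.515152

17.515152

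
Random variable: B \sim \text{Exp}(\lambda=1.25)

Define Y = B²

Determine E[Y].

E[B²] = Var(B) + (E[B])² = 0.64 + 0.64 = 1.28

1.28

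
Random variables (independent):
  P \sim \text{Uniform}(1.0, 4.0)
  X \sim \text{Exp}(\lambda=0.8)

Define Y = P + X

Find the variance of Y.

For independent RVs: Var(aX + bY) = a²Var(X) + b²Var(Y)
Var(P) = 0.75
Var(X) = 1.5625
Var(Y) = 1²*0.75 + 1²*1.5625
= 1*0.75 + 1*1.5625 = 2.3125

2.3125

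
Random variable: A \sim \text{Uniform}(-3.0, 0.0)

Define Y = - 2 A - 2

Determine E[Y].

For Y = -2A - 2:
E[Y] = -2 * E[A] - 2
E[A] = (-3 + 0)/2 = -1.5
E[Y] = -2 * (-1.5) - 2 = 1

1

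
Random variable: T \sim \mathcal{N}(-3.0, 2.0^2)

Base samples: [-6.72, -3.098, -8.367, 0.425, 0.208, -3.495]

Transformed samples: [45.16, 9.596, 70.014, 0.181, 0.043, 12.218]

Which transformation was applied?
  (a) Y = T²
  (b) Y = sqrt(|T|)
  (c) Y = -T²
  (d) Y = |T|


Checking option (a) Y = T²:
  T = -6.72 -> Y = 45.16 ✓
  T = -3.098 -> Y = 9.596 ✓
  T = -8.367 -> Y = 70.014 ✓
All samples match this transformation.

(a) T²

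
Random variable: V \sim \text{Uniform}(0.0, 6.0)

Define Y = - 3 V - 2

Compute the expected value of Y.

For Y = -3V - 2:
E[Y] = -3 * E[V] - 2
E[V] = (0 + 6)/2 = 3
E[Y] = -3 * 3 - 2 = -11

-11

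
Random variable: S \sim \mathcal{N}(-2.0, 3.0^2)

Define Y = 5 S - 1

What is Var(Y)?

For Y = aS + b: Var(Y) = a² * Var(S)
Var(S) = 3.0^2 = 9
Var(Y) = 5² * 9 = 25 * 9 = 225

225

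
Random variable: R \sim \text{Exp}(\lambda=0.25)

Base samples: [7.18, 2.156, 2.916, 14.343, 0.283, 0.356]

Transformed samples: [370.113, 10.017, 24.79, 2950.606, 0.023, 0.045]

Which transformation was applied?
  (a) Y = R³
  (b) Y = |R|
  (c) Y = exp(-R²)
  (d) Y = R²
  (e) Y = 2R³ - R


Checking option (a) Y = R³:
  R = 7.18 -> Y = 370.113 ✓
  R = 2.156 -> Y = 10.017 ✓
  R = 2.916 -> Y = 24.79 ✓
All samples match this transformation.

(a) R³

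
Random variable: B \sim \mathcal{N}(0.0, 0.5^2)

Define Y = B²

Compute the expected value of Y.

Using E[X²] = Var(X) + (E[X])²:
E[B] = 0
Var(B) = 0.5^2 = 0.25
E[B²] = 0.25 + 0² = 0.25 + 0 = 0.25

0.25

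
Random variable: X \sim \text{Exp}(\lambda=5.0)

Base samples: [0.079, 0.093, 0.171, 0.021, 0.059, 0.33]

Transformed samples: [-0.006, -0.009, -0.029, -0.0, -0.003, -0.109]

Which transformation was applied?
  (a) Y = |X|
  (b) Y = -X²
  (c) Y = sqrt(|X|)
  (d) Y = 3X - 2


Checking option (b) Y = -X²:
  X = 0.079 -> Y = -0.006 ✓
  X = 0.093 -> Y = -0.009 ✓
  X = 0.171 -> Y = -0.029 ✓
All samples match this transformation.

(b) -X²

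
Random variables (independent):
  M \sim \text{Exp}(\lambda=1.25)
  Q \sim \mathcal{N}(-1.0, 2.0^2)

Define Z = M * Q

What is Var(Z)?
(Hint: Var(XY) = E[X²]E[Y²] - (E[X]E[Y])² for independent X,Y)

Var(XY) = E[X²]E[Y²] - (E[X]E[Y])²
E[M] = 0.8, Var(M) = 0.64
E[Q] = -1, Var(Q) = 4
E[M²] = 0.64 + 0.8² = 1.28
E[Q²] = 4 + (-1)² = 5
Var(Z) = 1.28*5 - (0.8*(-1))²
= 6.4 - 0.64 = 5.76

5.76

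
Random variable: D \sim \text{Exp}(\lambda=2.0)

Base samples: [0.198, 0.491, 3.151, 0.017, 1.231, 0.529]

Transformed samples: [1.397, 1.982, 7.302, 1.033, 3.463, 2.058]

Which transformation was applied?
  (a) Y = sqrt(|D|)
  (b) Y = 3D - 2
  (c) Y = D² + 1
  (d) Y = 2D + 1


Checking option (d) Y = 2D + 1:
  D = 0.198 -> Y = 1.397 ✓
  D = 0.491 -> Y = 1.982 ✓
  D = 3.151 -> Y = 7.302 ✓
All samples match this transformation.

(d) 2D + 1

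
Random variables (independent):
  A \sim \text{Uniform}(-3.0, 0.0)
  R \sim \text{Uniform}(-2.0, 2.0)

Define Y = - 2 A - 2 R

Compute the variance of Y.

For independent RVs: Var(aX + bY) = a²Var(X) + b²Var(Y)
Var(A) = 0.75
Var(R) = 1.3333333
Var(Y) = (-2)²*0.75 + (-2)²*1.3333333
= 4*0.75 + 4*1.3333333 = 8.3333333

8.3333333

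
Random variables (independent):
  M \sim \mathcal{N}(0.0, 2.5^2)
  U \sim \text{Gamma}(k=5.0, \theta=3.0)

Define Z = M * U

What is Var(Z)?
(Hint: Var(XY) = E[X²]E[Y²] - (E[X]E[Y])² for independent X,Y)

Var(XY) = E[X²]E[Y²] - (E[X]E[Y])²
E[M] = 0, Var(M) = 6.25
E[U] = 15, Var(U) = 45
E[M²] = 6.25 + 0² = 6.25
E[U²] = 45 + 15² = 270
Var(Z) = 6.25*270 - (0*15)²
= 1687.5 - 0 = 1687.5

1687.5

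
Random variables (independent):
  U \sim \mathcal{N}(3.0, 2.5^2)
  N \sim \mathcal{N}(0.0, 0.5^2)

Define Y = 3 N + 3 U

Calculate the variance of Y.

For independent RVs: Var(aX + bY) = a²Var(X) + b²Var(Y)
Var(U) = 6.25
Var(N) = 0.25
Var(Y) = 3²*6.25 + 3²*0.25
= 9*6.25 + 9*0.25 = 58.5

58.5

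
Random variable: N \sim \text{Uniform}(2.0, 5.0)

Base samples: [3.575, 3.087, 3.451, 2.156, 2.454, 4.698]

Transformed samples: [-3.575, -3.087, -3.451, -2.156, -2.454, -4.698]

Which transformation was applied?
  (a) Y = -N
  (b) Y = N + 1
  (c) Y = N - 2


Checking option (a) Y = -N:
  N = 3.575 -> Y = -3.575 ✓
  N = 3.087 -> Y = -3.087 ✓
  N = 3.451 -> Y = -3.451 ✓
All samples match this transformation.

(a) -N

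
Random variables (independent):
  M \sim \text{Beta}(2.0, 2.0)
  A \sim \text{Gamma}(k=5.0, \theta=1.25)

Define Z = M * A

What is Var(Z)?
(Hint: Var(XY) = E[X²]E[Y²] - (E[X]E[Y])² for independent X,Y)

Var(XY) = E[X²]E[Y²] - (E[X]E[Y])²
E[M] = 0.5, Var(M) = 0.05
E[A] = 6.25, Var(A) = 7.8125
E[M²] = 0.05 + 0.5² = 0.3
E[A²] = 7.8125 + 6.25² = 46.875
Var(Z) = 0.3*46.875 - (0.5*6.25)²
= 14.0625 - 9.765625 = 4.296875

4.296875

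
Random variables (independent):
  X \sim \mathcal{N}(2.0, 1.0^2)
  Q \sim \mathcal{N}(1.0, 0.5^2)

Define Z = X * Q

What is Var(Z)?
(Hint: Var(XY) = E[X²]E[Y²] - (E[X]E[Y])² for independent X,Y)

Var(XY) = E[X²]E[Y²] - (E[X]E[Y])²
E[X] = 2, Var(X) = 1
E[Q] = 1, Var(Q) = 0.25
E[X²] = 1 + 2² = 5
E[Q²] = 0.25 + 1² = 1.25
Var(Z) = 5*1.25 - (2*1)²
= 6.25 - 4 = 2.25

2.25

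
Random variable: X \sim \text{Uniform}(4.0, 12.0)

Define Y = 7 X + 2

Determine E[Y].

For Y = 7X + 2:
E[Y] = 7 * E[X] + 2
E[X] = (4 + 12)/2 = 8
E[Y] = 7 * 8 + 2 = 58

58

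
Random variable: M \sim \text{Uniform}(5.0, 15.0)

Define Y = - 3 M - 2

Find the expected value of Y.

For Y = -3M - 2:
E[Y] = -3 * E[M] - 2
E[M] = (5 + 15)/2 = 10
E[Y] = -3 * 10 - 2 = -32

-32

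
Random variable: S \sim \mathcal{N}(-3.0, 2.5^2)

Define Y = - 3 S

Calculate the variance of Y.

For Y = aS + b: Var(Y) = a² * Var(S)
Var(S) = 2.5^2 = 6.25
Var(Y) = (-3)² * 6.25 = 9 * 6.25 = 56.25

56.25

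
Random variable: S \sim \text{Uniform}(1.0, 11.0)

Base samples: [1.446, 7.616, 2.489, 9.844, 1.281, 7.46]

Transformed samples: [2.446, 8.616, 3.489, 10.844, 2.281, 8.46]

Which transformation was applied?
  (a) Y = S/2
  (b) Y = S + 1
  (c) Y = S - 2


Checking option (b) Y = S + 1:
  S = 1.446 -> Y = 2.446 ✓
  S = 7.616 -> Y = 8.616 ✓
  S = 2.489 -> Y = 3.489 ✓
All samples match this transformation.

(b) S + 1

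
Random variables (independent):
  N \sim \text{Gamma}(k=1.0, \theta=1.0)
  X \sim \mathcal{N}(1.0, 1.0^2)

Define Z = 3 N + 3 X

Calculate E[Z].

E[Z] = 3*E[N] + 3*E[X]
E[N] = 1
E[X] = 1
E[Z] = 3*1 + 3*1 = 6

6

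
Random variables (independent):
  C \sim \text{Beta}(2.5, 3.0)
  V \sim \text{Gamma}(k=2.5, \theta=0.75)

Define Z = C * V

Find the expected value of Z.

For independent RVs: E[XY] = E[X]*E[Y]
E[C] = 0.45454545
E[V] = 1.875
E[Z] = 0.45454545 * 1.875 = 0.85227273

0.85227273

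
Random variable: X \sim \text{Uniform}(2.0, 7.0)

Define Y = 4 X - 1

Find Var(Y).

For Y = aX + b: Var(Y) = a² * Var(X)
Var(X) = (7 - 2)^2/12 = 2.0833333
Var(Y) = 4² * 2.0833333 = 16 * 2.0833333 = 33.333333

33.333333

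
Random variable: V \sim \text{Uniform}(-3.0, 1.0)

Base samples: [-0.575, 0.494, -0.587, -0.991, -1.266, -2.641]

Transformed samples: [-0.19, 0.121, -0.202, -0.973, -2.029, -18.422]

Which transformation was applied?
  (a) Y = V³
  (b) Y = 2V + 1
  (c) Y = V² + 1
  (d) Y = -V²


Checking option (a) Y = V³:
  V = -0.575 -> Y = -0.19 ✓
  V = 0.494 -> Y = 0.121 ✓
  V = -0.587 -> Y = -0.202 ✓
All samples match this transformation.

(a) V³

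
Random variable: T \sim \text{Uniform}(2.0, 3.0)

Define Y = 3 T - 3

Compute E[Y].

For Y = 3T - 3:
E[Y] = 3 * E[T] - 3
E[T] = (2 + 3)/2 = 2.5
E[Y] = 3 * 2.5 - 3 = 4.5

4.5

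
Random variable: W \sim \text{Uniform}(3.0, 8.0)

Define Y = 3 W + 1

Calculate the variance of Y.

For Y = aW + b: Var(Y) = a² * Var(W)
Var(W) = (8 - 3)^2/12 = 2.0833333
Var(Y) = 3² * 2.0833333 = 9 * 2.0833333 = 18.75

18.75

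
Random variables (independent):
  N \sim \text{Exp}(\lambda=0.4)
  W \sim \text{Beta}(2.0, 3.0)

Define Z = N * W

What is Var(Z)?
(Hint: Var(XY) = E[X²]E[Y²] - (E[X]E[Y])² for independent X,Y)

Var(XY) = E[X²]E[Y²] - (E[X]E[Y])²
E[N] = 2.5, Var(N) = 6.25
E[W] = 0.4, Var(W) = 0.04
E[N²] = 6.25 + 2.5² = 12.5
E[W²] = 0.04 + 0.4² = 0.2
Var(Z) = 12.5*0.2 - (2.5*0.4)²
= 2.5 - 1 = 1.5

1.5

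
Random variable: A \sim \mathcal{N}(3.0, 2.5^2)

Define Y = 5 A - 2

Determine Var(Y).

For Y = aA + b: Var(Y) = a² * Var(A)
Var(A) = 2.5^2 = 6.25
Var(Y) = 5² * 6.25 = 25 * 6.25 = 156.25

156.25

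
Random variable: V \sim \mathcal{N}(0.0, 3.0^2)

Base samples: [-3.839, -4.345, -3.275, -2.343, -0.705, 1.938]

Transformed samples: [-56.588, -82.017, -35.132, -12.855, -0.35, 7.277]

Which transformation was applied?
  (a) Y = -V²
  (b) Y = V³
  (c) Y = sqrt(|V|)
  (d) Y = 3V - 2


Checking option (b) Y = V³:
  V = -3.839 -> Y = -56.588 ✓
  V = -4.345 -> Y = -82.017 ✓
  V = -3.275 -> Y = -35.132 ✓
All samples match this transformation.

(b) V³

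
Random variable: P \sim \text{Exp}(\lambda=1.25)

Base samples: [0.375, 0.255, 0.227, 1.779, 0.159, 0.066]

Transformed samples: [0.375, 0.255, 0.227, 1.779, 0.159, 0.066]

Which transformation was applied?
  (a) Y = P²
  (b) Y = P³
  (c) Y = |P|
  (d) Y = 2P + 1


Checking option (c) Y = |P|:
  P = 0.375 -> Y = 0.375 ✓
  P = 0.255 -> Y = 0.255 ✓
  P = 0.227 -> Y = 0.227 ✓
All samples match this transformation.

(c) |P|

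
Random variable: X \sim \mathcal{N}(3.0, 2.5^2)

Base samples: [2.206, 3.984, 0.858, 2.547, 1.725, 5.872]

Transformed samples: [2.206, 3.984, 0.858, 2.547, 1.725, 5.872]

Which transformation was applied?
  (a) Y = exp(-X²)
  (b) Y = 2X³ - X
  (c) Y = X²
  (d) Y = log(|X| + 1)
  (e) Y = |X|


Checking option (e) Y = |X|:
  X = 2.206 -> Y = 2.206 ✓
  X = 3.984 -> Y = 3.984 ✓
  X = 0.858 -> Y = 0.858 ✓
All samples match this transformation.

(e) |X|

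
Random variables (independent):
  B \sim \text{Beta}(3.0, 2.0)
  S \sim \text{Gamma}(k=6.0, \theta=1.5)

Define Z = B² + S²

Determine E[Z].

E[Z] = E[B²] + E[S²]
E[B²] = Var(B) + E[B]² = 0.04 + 0.36 = 0.4
E[S²] = Var(S) + E[S]² = 13.5 + 81 = 94.5
E[Z] = 0.4 + 94.5 = 94.9

94.9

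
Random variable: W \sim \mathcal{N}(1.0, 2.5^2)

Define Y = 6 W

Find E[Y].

For Y = 6W:
E[Y] = 6 * E[W]
E[W] = 1.0 = 1
E[Y] = 6 * 1 = 6

6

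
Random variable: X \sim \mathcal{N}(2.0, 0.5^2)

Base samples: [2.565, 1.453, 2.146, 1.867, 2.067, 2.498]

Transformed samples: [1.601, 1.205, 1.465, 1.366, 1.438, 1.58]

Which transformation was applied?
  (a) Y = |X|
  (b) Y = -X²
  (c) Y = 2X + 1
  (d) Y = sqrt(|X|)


Checking option (d) Y = sqrt(|X|):
  X = 2.565 -> Y = 1.601 ✓
  X = 1.453 -> Y = 1.205 ✓
  X = 2.146 -> Y = 1.465 ✓
All samples match this transformation.

(d) sqrt(|X|)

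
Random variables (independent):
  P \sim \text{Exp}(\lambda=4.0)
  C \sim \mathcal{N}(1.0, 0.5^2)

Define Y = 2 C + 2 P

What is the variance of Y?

For independent RVs: Var(aX + bY) = a²Var(X) + b²Var(Y)
Var(P) = 0.0625
Var(C) = 0.25
Var(Y) = 2²*0.0625 + 2²*0.25
= 4*0.0625 + 4*0.25 = 1.25

1.25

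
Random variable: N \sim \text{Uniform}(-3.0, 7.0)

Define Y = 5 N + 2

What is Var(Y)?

For Y = aN + b: Var(Y) = a² * Var(N)
Var(N) = (7 + 3)^2/12 = 8.3333333
Var(Y) = 5² * 8.3333333 = 25 * 8.3333333 = 208.33333

208.33333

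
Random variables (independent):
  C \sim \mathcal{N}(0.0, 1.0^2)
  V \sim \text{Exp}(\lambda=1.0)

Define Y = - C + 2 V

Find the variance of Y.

For independent RVs: Var(aX + bY) = a²Var(X) + b²Var(Y)
Var(C) = 1
Var(V) = 1
Var(Y) = (-1)²*1 + 2²*1
= 1*1 + 4*1 = 5

5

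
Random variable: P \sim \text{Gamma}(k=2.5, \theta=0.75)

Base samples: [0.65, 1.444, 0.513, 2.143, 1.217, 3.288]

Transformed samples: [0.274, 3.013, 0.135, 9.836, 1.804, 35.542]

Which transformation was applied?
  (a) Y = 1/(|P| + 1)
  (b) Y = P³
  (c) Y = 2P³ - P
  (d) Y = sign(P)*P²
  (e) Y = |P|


Checking option (b) Y = P³:
  P = 0.65 -> Y = 0.274 ✓
  P = 1.444 -> Y = 3.013 ✓
  P = 0.513 -> Y = 0.135 ✓
All samples match this transformation.

(b) P³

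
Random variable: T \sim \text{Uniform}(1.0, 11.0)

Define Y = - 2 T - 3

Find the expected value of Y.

For Y = -2T - 3:
E[Y] = -2 * E[T] - 3
E[T] = (1 + 11)/2 = 6
E[Y] = -2 * 6 - 3 = -15

-15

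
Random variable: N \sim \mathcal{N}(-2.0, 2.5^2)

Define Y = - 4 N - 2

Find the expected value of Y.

For Y = -4N - 2:
E[Y] = -4 * E[N] - 2
E[N] = -2.0 = -2
E[Y] = -4 * (-2) - 2 = 6

6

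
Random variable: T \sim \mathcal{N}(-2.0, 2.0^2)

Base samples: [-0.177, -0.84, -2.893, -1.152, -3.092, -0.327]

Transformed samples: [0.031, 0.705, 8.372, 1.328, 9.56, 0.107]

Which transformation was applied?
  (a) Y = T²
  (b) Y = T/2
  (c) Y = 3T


Checking option (a) Y = T²:
  T = -0.177 -> Y = 0.031 ✓
  T = -0.84 -> Y = 0.705 ✓
  T = -2.893 -> Y = 8.372 ✓
All samples match this transformation.

(a) T²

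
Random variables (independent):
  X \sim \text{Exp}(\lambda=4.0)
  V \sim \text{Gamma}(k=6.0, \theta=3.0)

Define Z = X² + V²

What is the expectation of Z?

E[Z] = E[X²] + E[V²]
E[X²] = Var(X) + E[X]² = 0.0625 + 0.0625 = 0.125
E[V²] = Var(V) + E[V]² = 54 + 324 = 378
E[Z] = 0.125 + 378 = 378.125

378.125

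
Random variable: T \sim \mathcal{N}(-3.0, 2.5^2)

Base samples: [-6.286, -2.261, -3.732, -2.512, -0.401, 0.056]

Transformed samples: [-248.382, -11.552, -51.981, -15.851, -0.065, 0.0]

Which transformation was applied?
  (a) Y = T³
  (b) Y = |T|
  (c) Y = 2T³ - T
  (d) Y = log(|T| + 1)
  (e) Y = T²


Checking option (a) Y = T³:
  T = -6.286 -> Y = -248.382 ✓
  T = -2.261 -> Y = -11.552 ✓
  T = -3.732 -> Y = -51.981 ✓
All samples match this transformation.

(a) T³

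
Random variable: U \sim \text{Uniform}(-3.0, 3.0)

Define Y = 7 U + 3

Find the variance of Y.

For Y = aU + b: Var(Y) = a² * Var(U)
Var(U) = (3 + 3)^2/12 = 3
Var(Y) = 7² * 3 = 49 * 3 = 147

147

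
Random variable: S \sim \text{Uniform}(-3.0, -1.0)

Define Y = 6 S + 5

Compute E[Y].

For Y = 6S + 5:
E[Y] = 6 * E[S] + 5
E[S] = (-3 - 1)/2 = -2
E[Y] = 6 * (-2) + 5 = -7

-7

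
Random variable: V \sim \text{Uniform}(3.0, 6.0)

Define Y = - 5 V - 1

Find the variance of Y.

For Y = aV + b: Var(Y) = a² * Var(V)
Var(V) = (6 - 3)^2/12 = 0.75
Var(Y) = (-5)² * 0.75 = 25 * 0.75 = 18.75

18.75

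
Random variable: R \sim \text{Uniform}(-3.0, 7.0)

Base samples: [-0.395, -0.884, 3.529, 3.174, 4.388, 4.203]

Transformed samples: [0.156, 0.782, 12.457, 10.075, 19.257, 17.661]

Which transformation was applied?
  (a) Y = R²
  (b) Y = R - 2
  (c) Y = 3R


Checking option (a) Y = R²:
  R = -0.395 -> Y = 0.156 ✓
  R = -0.884 -> Y = 0.782 ✓
  R = 3.529 -> Y = 12.457 ✓
All samples match this transformation.

(a) R²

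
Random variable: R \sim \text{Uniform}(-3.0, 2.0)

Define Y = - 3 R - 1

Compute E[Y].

For Y = -3R - 1:
E[Y] = -3 * E[R] - 1
E[R] = (-3 + 2)/2 = -0.5
E[Y] = -3 * (-0.5) - 1 = 0.5

0.5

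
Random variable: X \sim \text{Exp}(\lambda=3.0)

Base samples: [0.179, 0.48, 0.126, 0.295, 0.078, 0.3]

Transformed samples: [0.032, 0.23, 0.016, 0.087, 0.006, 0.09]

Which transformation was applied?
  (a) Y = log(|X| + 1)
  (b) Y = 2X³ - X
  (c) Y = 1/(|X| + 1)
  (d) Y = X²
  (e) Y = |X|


Checking option (d) Y = X²:
  X = 0.179 -> Y = 0.032 ✓
  X = 0.48 -> Y = 0.23 ✓
  X = 0.126 -> Y = 0.016 ✓
All samples match this transformation.

(d) X²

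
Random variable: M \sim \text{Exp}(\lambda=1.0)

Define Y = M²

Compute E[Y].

Using E[X²] = Var(X) + (E[X])²:
E[M] = 1
Var(M) = 1/1.0^2 = 1
E[M²] = 1 + 1² = 1 + 1 = 2

2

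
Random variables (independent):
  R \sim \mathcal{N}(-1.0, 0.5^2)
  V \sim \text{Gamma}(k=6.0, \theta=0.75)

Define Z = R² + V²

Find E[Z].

E[Z] = E[R²] + E[V²]
E[R²] = Var(R) + E[R]² = 0.25 + 1 = 1.25
E[V²] = Var(V) + E[V]² = 3.375 + 20.25 = 23.625
E[Z] = 1.25 + 23.625 = 24.875

24.875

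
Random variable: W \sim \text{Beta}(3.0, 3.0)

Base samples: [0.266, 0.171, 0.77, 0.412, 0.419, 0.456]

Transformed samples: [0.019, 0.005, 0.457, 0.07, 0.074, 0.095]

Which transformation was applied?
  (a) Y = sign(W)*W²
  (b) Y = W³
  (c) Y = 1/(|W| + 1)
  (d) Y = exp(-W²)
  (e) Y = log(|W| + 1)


Checking option (b) Y = W³:
  W = 0.266 -> Y = 0.019 ✓
  W = 0.171 -> Y = 0.005 ✓
  W = 0.77 -> Y = 0.457 ✓
All samples match this transformation.

(b) W³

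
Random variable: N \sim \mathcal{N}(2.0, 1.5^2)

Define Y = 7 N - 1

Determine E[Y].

For Y = 7N - 1:
E[Y] = 7 * E[N] - 1
E[N] = 2.0 = 2
E[Y] = 7 * 2 - 1 = 13

13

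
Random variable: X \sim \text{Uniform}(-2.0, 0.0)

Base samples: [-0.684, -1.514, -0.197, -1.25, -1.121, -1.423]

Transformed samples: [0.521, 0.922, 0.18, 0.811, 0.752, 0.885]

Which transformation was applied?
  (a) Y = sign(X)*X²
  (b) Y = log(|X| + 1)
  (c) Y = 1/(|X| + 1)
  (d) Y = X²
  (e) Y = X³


Checking option (b) Y = log(|X| + 1):
  X = -0.684 -> Y = 0.521 ✓
  X = -1.514 -> Y = 0.922 ✓
  X = -0.197 -> Y = 0.18 ✓
All samples match this transformation.

(b) log(|X| + 1)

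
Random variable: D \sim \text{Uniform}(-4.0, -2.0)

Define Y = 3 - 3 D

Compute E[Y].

For Y = -3D + 3:
E[Y] = -3 * E[D] + 3
E[D] = (-4 - 2)/2 = -3
E[Y] = -3 * (-3) + 3 = 12

12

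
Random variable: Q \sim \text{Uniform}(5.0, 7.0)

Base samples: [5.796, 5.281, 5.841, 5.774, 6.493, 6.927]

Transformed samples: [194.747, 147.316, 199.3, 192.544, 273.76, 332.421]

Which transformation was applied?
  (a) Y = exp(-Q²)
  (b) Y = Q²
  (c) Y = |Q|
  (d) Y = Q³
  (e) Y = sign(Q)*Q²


Checking option (d) Y = Q³:
  Q = 5.796 -> Y = 194.747 ✓
  Q = 5.281 -> Y = 147.316 ✓
  Q = 5.841 -> Y = 199.3 ✓
All samples match this transformation.

(d) Q³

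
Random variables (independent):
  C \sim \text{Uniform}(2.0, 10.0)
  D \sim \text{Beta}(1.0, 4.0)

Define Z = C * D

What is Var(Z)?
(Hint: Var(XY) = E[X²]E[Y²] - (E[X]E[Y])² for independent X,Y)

Var(XY) = E[X²]E[Y²] - (E[X]E[Y])²
E[C] = 6, Var(C) = 5.3333333
E[D] = 0.2, Var(D) = 0.026666667
E[C²] = 5.3333333 + 6² = 41.333333
E[D²] = 0.026666667 + 0.2² = 0.066666667
Var(Z) = 41.333333*0.066666667 - (6*0.2)²
= 2.7555556 - 1.44 = 1.3155556

1.3155556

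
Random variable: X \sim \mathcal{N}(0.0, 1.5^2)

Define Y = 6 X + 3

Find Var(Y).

For Y = aX + b: Var(Y) = a² * Var(X)
Var(X) = 1.5^2 = 2.25
Var(Y) = 6² * 2.25 = 36 * 2.25 = 81

81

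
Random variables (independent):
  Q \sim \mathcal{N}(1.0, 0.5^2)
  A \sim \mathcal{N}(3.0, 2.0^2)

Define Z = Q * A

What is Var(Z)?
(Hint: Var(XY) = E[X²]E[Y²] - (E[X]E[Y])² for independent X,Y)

Var(XY) = E[X²]E[Y²] - (E[X]E[Y])²
E[Q] = 1, Var(Q) = 0.25
E[A] = 3, Var(A) = 4
E[Q²] = 0.25 + 1² = 1.25
E[A²] = 4 + 3² = 13
Var(Z) = 1.25*13 - (1*3)²
= 16.25 - 9 = 7.25

7.25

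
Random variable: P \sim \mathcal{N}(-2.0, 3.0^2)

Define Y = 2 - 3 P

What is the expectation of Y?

For Y = -3P + 2:
E[Y] = -3 * E[P] + 2
E[P] = -2.0 = -2
E[Y] = -3 * (-2) + 2 = 8

8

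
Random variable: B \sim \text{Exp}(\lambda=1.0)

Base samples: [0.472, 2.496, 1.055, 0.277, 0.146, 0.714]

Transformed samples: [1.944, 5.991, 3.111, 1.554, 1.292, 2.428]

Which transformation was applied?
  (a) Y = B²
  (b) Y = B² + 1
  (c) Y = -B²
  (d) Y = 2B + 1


Checking option (d) Y = 2B + 1:
  B = 0.472 -> Y = 1.944 ✓
  B = 2.496 -> Y = 5.991 ✓
  B = 1.055 -> Y = 3.111 ✓
All samples match this transformation.

(d) 2B + 1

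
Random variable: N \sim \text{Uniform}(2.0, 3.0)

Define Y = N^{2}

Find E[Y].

E[Y] = 1*E[N²]
E[N] = 2.5
E[N²] = Var(N) + (E[N])² = 0.083333333 + 6.25 = 6.3333333
E[Y] = 1*6.3333333 = 6.3333333

6.3333333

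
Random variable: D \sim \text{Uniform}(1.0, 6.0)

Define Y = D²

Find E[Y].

Using E[X²] = Var(X) + (E[X])²:
E[D] = 3.5
Var(D) = (6 - 1)^2/12 = 2.0833333
E[D²] = 2.0833333 + 3.5² = 2.0833333 + 12.25 = 14.333333

14.333333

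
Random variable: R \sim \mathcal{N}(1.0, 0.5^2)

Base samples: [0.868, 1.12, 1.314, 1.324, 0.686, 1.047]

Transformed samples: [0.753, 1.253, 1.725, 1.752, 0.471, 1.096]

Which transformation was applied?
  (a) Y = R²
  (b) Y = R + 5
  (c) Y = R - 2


Checking option (a) Y = R²:
  R = 0.868 -> Y = 0.753 ✓
  R = 1.12 -> Y = 1.253 ✓
  R = 1.314 -> Y = 1.725 ✓
All samples match this transformation.

(a) R²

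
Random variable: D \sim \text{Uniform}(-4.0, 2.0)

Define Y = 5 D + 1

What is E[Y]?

For Y = 5D + 1:
E[Y] = 5 * E[D] + 1
E[D] = (-4 + 2)/2 = -1
E[Y] = 5 * (-1) + 1 = -4

-4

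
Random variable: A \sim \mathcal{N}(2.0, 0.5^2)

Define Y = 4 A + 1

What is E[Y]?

For Y = 4A + 1:
E[Y] = 4 * E[A] + 1
E[A] = 2.0 = 2
E[Y] = 4 * 2 + 1 = 9

9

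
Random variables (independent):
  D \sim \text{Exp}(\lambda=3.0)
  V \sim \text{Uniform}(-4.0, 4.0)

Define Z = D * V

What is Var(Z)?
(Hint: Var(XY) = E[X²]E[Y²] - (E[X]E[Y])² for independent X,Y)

Var(XY) = E[X²]E[Y²] - (E[X]E[Y])²
E[D] = 0.33333333, Var(D) = 0.11111111
E[V] = 0, Var(V) = 5.3333333
E[D²] = 0.11111111 + 0.33333333² = 0.22222222
E[V²] = 5.3333333 + 0² = 5.3333333
Var(Z) = 0.22222222*5.3333333 - (0.33333333*0)²
= 1.1851852 - 0 = 1.1851852

1.1851852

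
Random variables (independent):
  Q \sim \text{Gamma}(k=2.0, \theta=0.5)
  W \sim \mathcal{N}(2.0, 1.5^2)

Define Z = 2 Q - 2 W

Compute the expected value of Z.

E[Z] = 2*E[Q] - 2*E[W]
E[Q] = 1
E[W] = 2
E[Z] = 2*1 - 2*2 = -2

-2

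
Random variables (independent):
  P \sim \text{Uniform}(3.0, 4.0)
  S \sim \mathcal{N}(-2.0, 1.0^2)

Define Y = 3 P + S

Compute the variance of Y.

For independent RVs: Var(aX + bY) = a²Var(X) + b²Var(Y)
Var(P) = 0.083333333
Var(S) = 1
Var(Y) = 3²*0.083333333 + 1²*1
= 9*0.083333333 + 1*1 = 1.75

1.75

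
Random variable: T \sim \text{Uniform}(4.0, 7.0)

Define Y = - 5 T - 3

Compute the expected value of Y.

For Y = -5T - 3:
E[Y] = -5 * E[T] - 3
E[T] = (4 + 7)/2 = 5.5
E[Y] = -5 * 5.5 - 3 = -30.5

-30.5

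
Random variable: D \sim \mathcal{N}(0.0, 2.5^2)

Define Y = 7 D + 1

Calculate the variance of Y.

For Y = aD + b: Var(Y) = a² * Var(D)
Var(D) = 2.5^2 = 6.25
Var(Y) = 7² * 6.25 = 49 * 6.25 = 306.25

306.25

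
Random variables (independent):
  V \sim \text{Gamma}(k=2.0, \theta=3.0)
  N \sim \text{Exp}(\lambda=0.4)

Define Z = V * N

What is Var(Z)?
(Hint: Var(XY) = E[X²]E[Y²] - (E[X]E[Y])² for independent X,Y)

Var(XY) = E[X²]E[Y²] - (E[X]E[Y])²
E[V] = 6, Var(V) = 18
E[N] = 2.5, Var(N) = 6.25
E[V²] = 18 + 6² = 54
E[N²] = 6.25 + 2.5² = 12.5
Var(Z) = 54*12.5 - (6*2.5)²
= 675 - 225 = 450

450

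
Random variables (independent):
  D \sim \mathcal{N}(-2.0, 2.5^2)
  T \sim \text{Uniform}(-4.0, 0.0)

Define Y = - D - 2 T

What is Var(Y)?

For independent RVs: Var(aX + bY) = a²Var(X) + b²Var(Y)
Var(D) = 6.25
Var(T) = 1.3333333
Var(Y) = (-1)²*6.25 + (-2)²*1.3333333
= 1*6.25 + 4*1.3333333 = 11.583333

11.583333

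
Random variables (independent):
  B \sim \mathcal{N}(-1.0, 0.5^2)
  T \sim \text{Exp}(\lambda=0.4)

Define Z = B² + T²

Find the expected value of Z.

E[Z] = E[B²] + E[T²]
E[B²] = Var(B) + E[B]² = 0.25 + 1 = 1.25
E[T²] = Var(T) + E[T]² = 6.25 + 6.25 = 12.5
E[Z] = 1.25 + 12.5 = 13.75

13.75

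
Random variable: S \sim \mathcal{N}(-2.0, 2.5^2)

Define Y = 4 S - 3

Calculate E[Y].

For Y = 4S - 3:
E[Y] = 4 * E[S] - 3
E[S] = -2.0 = -2
E[Y] = 4 * (-2) - 3 = -11

-11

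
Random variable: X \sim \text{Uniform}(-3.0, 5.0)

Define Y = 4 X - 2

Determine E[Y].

For Y = 4X - 2:
E[Y] = 4 * E[X] - 2
E[X] = (-3 + 5)/2 = 1
E[Y] = 4 * 1 - 2 = 2

2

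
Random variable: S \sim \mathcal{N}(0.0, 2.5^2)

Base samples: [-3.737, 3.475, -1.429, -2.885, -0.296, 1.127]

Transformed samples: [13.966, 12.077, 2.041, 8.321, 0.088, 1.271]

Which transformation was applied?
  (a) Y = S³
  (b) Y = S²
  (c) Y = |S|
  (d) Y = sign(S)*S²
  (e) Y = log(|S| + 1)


Checking option (b) Y = S²:
  S = -3.737 -> Y = 13.966 ✓
  S = 3.475 -> Y = 12.077 ✓
  S = -1.429 -> Y = 2.041 ✓
All samples match this transformation.

(b) S²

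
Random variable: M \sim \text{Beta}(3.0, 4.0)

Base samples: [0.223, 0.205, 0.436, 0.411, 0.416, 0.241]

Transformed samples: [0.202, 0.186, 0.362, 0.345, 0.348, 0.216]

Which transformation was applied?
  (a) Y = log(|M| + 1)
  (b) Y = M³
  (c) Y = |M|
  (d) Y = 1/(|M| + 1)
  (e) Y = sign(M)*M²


Checking option (a) Y = log(|M| + 1):
  M = 0.223 -> Y = 0.202 ✓
  M = 0.205 -> Y = 0.186 ✓
  M = 0.436 -> Y = 0.362 ✓
All samples match this transformation.

(a) log(|M| + 1)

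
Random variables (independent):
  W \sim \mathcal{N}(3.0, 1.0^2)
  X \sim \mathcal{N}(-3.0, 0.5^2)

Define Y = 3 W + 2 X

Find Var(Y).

For independent RVs: Var(aX + bY) = a²Var(X) + b²Var(Y)
Var(W) = 1
Var(X) = 0.25
Var(Y) = 3²*1 + 2²*0.25
= 9*1 + 4*0.25 = 10

10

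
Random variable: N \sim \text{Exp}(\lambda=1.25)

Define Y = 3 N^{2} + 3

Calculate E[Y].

E[Y] = 3*E[N²] + 3
E[N] = 0.8
E[N²] = Var(N) + (E[N])² = 0.64 + 0.64 = 1.28
E[Y] = 3*1.28 + 3 = 6.84

6.84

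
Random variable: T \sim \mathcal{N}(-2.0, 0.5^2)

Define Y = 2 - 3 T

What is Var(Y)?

For Y = aT + b: Var(Y) = a² * Var(T)
Var(T) = 0.5^2 = 0.25
Var(Y) = (-3)² * 0.25 = 9 * 0.25 = 2.25

2.25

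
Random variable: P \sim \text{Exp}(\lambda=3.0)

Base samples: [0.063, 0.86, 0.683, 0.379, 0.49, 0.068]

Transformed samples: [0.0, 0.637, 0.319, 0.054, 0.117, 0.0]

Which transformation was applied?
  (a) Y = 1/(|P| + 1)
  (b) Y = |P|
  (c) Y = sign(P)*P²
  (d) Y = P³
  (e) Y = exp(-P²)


Checking option (d) Y = P³:
  P = 0.063 -> Y = 0.0 ✓
  P = 0.86 -> Y = 0.637 ✓
  P = 0.683 -> Y = 0.319 ✓
All samples match this transformation.

(d) P³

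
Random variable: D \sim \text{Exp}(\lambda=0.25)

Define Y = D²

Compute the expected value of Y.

E[D²] = Var(D) + (E[D])² = 16 + 16 = 32

32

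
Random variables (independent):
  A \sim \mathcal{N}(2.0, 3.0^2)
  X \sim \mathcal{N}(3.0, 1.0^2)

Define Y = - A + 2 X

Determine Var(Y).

For independent RVs: Var(aX + bY) = a²Var(X) + b²Var(Y)
Var(A) = 9
Var(X) = 1
Var(Y) = (-1)²*9 + 2²*1
= 1*9 + 4*1 = 13

13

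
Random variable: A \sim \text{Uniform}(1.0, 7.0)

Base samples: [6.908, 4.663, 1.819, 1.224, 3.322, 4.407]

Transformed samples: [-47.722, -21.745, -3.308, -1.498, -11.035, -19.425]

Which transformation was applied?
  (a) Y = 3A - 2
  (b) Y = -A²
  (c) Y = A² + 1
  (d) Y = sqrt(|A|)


Checking option (b) Y = -A²:
  A = 6.908 -> Y = -47.722 ✓
  A = 4.663 -> Y = -21.745 ✓
  A = 1.819 -> Y = -3.308 ✓
All samples match this transformation.

(b) -A²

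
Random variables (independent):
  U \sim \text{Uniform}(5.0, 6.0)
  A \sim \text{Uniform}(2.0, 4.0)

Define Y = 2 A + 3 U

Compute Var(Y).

For independent RVs: Var(aX + bY) = a²Var(X) + b²Var(Y)
Var(U) = 0.083333333
Var(A) = 0.33333333
Var(Y) = 3²*0.083333333 + 2²*0.33333333
= 9*0.083333333 + 4*0.33333333 = 2.0833333

2.0833333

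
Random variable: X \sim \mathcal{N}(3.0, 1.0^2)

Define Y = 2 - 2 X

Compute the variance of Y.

For Y = aX + b: Var(Y) = a² * Var(X)
Var(X) = 1.0^2 = 1
Var(Y) = (-2)² * 1 = 4 * 1 = 4

4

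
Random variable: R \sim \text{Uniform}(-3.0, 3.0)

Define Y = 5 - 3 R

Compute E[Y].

For Y = -3R + 5:
E[Y] = -3 * E[R] + 5
E[R] = (-3 + 3)/2 = 0
E[Y] = -3 * 0 + 5 = 5

5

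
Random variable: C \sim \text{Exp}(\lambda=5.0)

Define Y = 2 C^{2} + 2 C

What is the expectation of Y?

E[Y] = 2*E[C²] + 2*E[C]
E[C] = 0.2
E[C²] = Var(C) + (E[C])² = 0.04 + 0.04 = 0.08
E[Y] = 2*0.08 + 2*0.2 = 0.56

0.56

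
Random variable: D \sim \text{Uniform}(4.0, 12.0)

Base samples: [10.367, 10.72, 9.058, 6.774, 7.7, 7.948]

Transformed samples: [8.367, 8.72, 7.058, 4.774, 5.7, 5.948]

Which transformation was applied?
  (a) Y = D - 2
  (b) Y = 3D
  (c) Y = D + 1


Checking option (a) Y = D - 2:
  D = 10.367 -> Y = 8.367 ✓
  D = 10.72 -> Y = 8.72 ✓
  D = 9.058 -> Y = 7.058 ✓
All samples match this transformation.

(a) D - 2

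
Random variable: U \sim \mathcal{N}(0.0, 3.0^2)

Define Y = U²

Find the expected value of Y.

Using E[X²] = Var(X) + (E[X])²:
E[U] = 0
Var(U) = 3.0^2 = 9
E[U²] = 9 + 0² = 9 + 0 = 9

9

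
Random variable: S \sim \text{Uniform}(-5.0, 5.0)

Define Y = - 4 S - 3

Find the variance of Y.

For Y = aS + b: Var(Y) = a² * Var(S)
Var(S) = (5 + 5)^2/12 = 8.3333333
Var(Y) = (-4)² * 8.3333333 = 16 * 8.3333333 = 133.33333

133.33333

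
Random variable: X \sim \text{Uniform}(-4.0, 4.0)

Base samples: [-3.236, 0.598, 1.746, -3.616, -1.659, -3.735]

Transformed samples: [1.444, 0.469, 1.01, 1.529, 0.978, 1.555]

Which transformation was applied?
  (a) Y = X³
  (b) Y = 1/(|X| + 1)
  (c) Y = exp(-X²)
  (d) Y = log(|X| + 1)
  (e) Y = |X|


Checking option (d) Y = log(|X| + 1):
  X = -3.236 -> Y = 1.444 ✓
  X = 0.598 -> Y = 0.469 ✓
  X = 1.746 -> Y = 1.01 ✓
All samples match this transformation.

(d) log(|X| + 1)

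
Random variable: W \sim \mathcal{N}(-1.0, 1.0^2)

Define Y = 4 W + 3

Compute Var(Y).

For Y = aW + b: Var(Y) = a² * Var(W)
Var(W) = 1.0^2 = 1
Var(Y) = 4² * 1 = 16 * 1 = 16

16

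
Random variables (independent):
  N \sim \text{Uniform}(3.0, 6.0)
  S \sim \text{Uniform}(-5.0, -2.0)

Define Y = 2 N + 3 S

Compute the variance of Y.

For independent RVs: Var(aX + bY) = a²Var(X) + b²Var(Y)
Var(N) = 0.75
Var(S) = 0.75
Var(Y) = 2²*0.75 + 3²*0.75
= 4*0.75 + 9*0.75 = 9.75

9.75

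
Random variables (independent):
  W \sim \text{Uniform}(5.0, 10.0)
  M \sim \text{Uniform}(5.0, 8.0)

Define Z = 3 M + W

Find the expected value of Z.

E[Z] = 1*E[W] + 3*E[M]
E[W] = 7.5
E[M] = 6.5
E[Z] = 1*7.5 + 3*6.5 = 27

27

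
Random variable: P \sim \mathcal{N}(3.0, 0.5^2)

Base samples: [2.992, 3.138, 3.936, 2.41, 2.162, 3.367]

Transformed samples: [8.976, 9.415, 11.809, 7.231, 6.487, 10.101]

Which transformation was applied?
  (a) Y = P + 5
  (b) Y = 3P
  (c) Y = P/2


Checking option (b) Y = 3P:
  P = 2.992 -> Y = 8.976 ✓
  P = 3.138 -> Y = 9.415 ✓
  P = 3.936 -> Y = 11.809 ✓
All samples match this transformation.

(b) 3P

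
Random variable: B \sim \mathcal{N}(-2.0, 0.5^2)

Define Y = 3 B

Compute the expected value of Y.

For Y = 3B:
E[Y] = 3 * E[B]
E[B] = -2.0 = -2
E[Y] = 3 * (-2) = -6

-6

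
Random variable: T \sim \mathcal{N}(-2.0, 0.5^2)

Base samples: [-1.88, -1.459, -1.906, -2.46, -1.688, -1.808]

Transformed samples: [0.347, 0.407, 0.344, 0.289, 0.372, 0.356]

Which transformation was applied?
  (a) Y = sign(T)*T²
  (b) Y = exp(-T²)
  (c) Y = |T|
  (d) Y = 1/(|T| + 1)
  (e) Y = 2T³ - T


Checking option (d) Y = 1/(|T| + 1):
  T = -1.88 -> Y = 0.347 ✓
  T = -1.459 -> Y = 0.407 ✓
  T = -1.906 -> Y = 0.344 ✓
All samples match this transformation.

(d) 1/(|T| + 1)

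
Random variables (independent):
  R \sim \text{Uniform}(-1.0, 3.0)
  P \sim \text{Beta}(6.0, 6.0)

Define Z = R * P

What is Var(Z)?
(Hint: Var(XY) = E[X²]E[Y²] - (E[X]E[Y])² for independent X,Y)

Var(XY) = E[X²]E[Y²] - (E[X]E[Y])²
E[R] = 1, Var(R) = 1.3333333
E[P] = 0.5, Var(P) = 0.019230769
E[R²] = 1.3333333 + 1² = 2.3333333
E[P²] = 0.019230769 + 0.5² = 0.26923077
Var(Z) = 2.3333333*0.26923077 - (1*0.5)²
= 0.62820513 - 0.25 = 0.37820513

0.37820513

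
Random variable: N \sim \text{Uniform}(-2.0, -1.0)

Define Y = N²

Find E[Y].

Using E[X²] = Var(X) + (E[X])²:
E[N] = -1.5
Var(N) = (-1 + 2)^2/12 = 0.083333333
E[N²] = 0.083333333 + (-1.5)² = 0.083333333 + 2.25 = 2.3333333

2.3333333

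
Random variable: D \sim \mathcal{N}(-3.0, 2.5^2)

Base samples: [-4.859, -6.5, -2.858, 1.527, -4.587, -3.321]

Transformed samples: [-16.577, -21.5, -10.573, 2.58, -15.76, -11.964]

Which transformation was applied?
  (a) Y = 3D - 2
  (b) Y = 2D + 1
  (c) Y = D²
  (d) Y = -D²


Checking option (a) Y = 3D - 2:
  D = -4.859 -> Y = -16.577 ✓
  D = -6.5 -> Y = -21.5 ✓
  D = -2.858 -> Y = -10.573 ✓
All samples match this transformation.

(a) 3D - 2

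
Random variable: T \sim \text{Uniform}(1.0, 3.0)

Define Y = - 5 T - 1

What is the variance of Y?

For Y = aT + b: Var(Y) = a² * Var(T)
Var(T) = (3 - 1)^2/12 = 0.33333333
Var(Y) = (-5)² * 0.33333333 = 25 * 0.33333333 = 8.3333333

8.3333333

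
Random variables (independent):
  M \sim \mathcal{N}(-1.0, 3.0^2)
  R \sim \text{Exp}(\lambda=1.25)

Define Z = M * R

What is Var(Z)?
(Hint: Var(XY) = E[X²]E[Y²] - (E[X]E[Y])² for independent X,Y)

Var(XY) = E[X²]E[Y²] - (E[X]E[Y])²
E[M] = -1, Var(M) = 9
E[R] = 0.8, Var(R) = 0.64
E[M²] = 9 + (-1)² = 10
E[R²] = 0.64 + 0.8² = 1.28
Var(Z) = 10*1.28 - (-1*0.8)²
= 12.8 - 0.64 = 12.16

12.16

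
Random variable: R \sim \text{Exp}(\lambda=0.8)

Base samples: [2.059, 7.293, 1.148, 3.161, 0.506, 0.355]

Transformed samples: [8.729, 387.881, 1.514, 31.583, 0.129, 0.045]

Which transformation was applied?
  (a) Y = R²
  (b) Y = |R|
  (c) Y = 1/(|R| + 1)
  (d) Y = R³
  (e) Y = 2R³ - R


Checking option (d) Y = R³:
  R = 2.059 -> Y = 8.729 ✓
  R = 7.293 -> Y = 387.881 ✓
  R = 1.148 -> Y = 1.514 ✓
All samples match this transformation.

(d) R³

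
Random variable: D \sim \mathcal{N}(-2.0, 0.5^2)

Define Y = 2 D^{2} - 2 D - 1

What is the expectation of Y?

E[Y] = 2*E[D²] - 2*E[D] - 1
E[D] = -2
E[D²] = Var(D) + (E[D])² = 0.25 + 4 = 4.25
E[Y] = 2*4.25 - 2*(-2) - 1 = 11.5

11.5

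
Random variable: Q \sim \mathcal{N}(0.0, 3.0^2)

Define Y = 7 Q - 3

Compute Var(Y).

For Y = aQ + b: Var(Y) = a² * Var(Q)
Var(Q) = 3.0^2 = 9
Var(Y) = 7² * 9 = 49 * 9 = 441

441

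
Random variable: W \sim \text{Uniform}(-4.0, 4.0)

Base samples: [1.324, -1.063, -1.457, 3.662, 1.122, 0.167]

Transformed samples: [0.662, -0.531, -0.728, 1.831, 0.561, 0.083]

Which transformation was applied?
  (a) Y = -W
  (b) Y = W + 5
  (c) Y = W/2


Checking option (c) Y = W/2:
  W = 1.324 -> Y = 0.662 ✓
  W = -1.063 -> Y = -0.531 ✓
  W = -1.457 -> Y = -0.728 ✓
All samples match this transformation.

(c) W/2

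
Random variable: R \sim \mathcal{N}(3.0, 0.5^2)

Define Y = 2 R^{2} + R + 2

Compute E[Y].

E[Y] = 2*E[R²] + 1*E[R] + 2
E[R] = 3
E[R²] = Var(R) + (E[R])² = 0.25 + 9 = 9.25
E[Y] = 2*9.25 + 1*3 + 2 = 23.5

23.5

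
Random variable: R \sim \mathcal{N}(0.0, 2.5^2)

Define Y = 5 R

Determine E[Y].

For Y = 5R:
E[Y] = 5 * E[R]
E[R] = 0.0 = 0
E[Y] = 5 * 0 = 0

0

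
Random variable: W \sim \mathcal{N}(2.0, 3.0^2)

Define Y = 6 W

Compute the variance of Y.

For Y = aW + b: Var(Y) = a² * Var(W)
Var(W) = 3.0^2 = 9
Var(Y) = 6² * 9 = 36 * 9 = 324

324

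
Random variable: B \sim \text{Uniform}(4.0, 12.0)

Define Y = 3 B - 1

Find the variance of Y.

For Y = aB + b: Var(Y) = a² * Var(B)
Var(B) = (12 - 4)^2/12 = 5.3333333
Var(Y) = 3² * 5.3333333 = 9 * 5.3333333 = 48

48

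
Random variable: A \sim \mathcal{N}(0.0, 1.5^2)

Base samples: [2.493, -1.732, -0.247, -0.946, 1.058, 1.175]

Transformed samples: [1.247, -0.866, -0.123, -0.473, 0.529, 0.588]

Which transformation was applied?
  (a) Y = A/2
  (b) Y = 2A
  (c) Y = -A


Checking option (a) Y = A/2:
  A = 2.493 -> Y = 1.247 ✓
  A = -1.732 -> Y = -0.866 ✓
  A = -0.247 -> Y = -0.123 ✓
All samples match this transformation.

(a) A/2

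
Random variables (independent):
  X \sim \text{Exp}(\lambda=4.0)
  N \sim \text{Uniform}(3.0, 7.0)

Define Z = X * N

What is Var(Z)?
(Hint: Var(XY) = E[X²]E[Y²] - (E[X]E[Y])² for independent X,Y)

Var(XY) = E[X²]E[Y²] - (E[X]E[Y])²
E[X] = 0.25, Var(X) = 0.0625
E[N] = 5, Var(N) = 1.3333333
E[X²] = 0.0625 + 0.25² = 0.125
E[N²] = 1.3333333 + 5² = 26.333333
Var(Z) = 0.125*26.333333 - (0.25*5)²
= 3.2916667 - 1.5625 = 1.7291667

1.7291667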